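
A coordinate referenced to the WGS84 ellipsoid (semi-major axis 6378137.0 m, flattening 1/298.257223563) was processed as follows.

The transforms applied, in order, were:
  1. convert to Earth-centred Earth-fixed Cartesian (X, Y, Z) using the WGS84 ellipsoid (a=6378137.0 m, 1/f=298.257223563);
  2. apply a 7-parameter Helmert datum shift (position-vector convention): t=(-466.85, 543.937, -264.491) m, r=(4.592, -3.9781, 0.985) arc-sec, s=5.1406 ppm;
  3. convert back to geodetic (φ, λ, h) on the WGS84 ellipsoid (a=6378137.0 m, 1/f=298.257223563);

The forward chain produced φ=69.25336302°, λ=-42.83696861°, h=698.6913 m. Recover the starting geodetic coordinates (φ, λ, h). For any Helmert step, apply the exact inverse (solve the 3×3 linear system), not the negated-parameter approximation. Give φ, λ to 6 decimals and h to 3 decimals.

start: φ=69.253363°, λ=-42.836969°, h=698.691 m
→ ECEF (a=6378137.000, f=1/298.257223563): X=1661826.5354, Y=-1540861.1353, Z=5942696.4305
→ Helmert⁻¹: X=1662392.0976, Y=-1541272.7818, Z=5942932.6226
→ geod (Bowring, a=6378137.000): φ=69.24829100°, λ=-42.83487900°, h=1165.6480 m

φ=69.248291°, λ=-42.834879°, h=1165.648 m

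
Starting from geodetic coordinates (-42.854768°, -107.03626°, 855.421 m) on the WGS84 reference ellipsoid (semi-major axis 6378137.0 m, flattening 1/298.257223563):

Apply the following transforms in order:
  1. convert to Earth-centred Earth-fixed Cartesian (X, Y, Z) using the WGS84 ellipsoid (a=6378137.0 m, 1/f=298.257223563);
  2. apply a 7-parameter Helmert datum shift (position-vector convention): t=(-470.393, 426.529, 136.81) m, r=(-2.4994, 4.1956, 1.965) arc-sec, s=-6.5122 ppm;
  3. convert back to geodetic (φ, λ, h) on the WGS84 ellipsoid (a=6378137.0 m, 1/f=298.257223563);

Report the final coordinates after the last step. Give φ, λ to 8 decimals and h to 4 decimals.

φ=-42.85451338°, λ=-107.04358467°, h=522.6174 m

start: φ=-42.854768°, λ=-107.036260°, h=855.421 m
→ ECEF (a=6378137.000, f=1/298.257223563): X=-1372177.2345, Y=-4478051.6308, Z=-4316269.9629
→ Helmert 7p (PV): X=-1372683.8273, Y=-4477661.3137, Z=-4316022.8713
→ geod (Bowring, a=6378137.000): φ=-42.85451338°, λ=-107.04358467°, h=522.6174 m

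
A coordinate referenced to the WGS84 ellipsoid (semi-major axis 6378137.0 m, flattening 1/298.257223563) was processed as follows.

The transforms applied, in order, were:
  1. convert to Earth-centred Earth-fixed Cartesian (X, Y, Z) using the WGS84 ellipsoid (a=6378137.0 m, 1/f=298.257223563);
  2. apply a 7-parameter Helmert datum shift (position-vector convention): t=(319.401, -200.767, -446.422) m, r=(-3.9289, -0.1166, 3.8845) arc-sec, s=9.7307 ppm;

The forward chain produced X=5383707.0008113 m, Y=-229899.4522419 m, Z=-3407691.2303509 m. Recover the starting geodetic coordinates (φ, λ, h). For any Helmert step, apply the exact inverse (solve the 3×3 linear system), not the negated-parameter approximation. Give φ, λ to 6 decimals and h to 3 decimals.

start: X=5383707.0008, Y=-229899.4522, Z=-3407691.2304 m
→ Helmert⁻¹: X=5383328.9636, Y=-229732.9320, Z=-3407219.0729
→ geod (Bowring, a=6378137.000): φ=-32.48101500°, λ=-2.44360800°, h=3112.9660 m

φ=-32.481015°, λ=-2.443608°, h=3112.966 m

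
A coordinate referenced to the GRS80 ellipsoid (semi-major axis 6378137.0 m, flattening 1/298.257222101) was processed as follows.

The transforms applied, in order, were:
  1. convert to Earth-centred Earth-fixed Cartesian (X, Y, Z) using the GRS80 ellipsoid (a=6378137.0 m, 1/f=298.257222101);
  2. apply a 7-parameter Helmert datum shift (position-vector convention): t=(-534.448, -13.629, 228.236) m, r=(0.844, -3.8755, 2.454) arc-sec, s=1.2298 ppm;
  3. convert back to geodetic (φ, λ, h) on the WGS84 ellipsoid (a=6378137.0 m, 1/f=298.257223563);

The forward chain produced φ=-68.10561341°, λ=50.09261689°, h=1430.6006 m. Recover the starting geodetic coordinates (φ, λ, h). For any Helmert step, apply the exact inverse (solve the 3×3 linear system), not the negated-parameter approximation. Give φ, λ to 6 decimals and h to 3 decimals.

φ=-68.104304°, λ=50.083970°, h=1766.548 m

start: φ=-68.105613°, λ=50.092617°, h=1430.601 m
→ ECEF (a=6378137.000, f=1/298.257223563): X=1530609.2872, Y=1830108.8887, Z=-5896823.1244
→ Helmert⁻¹: X=1531052.8253, Y=1830077.9218, Z=-5897080.3635
→ geod (Bowring, a=6378137.000): φ=-68.10430400°, λ=50.08397000°, h=1766.5480 m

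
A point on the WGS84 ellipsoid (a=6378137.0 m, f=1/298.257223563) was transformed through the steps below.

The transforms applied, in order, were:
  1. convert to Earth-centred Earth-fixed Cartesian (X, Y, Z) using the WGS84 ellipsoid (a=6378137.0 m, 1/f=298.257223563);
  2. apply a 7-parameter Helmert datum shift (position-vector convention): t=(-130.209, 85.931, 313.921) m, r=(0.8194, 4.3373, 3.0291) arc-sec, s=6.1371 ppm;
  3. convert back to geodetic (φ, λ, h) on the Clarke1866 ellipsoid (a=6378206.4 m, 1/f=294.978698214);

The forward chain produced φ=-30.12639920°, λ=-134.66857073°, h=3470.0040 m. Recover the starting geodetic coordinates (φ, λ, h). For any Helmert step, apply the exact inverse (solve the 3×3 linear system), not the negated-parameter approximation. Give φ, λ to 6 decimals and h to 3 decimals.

φ=-30.127814°, λ=-134.667239°, h=3571.958 m

start: φ=-30.126399°, λ=-134.668571°, h=3470.004 m
→ ECEF (a=6378206.400, f=1/294.978698214): X=-3883644.2937, Y=-3928836.3416, Z=-3184068.6620
→ Helmert⁻¹: X=-3883480.9869, Y=-3928853.7801, Z=-3184429.0938
→ geod (Bowring, a=6378137.000): φ=-30.12781400°, λ=-134.66723900°, h=3571.9580 m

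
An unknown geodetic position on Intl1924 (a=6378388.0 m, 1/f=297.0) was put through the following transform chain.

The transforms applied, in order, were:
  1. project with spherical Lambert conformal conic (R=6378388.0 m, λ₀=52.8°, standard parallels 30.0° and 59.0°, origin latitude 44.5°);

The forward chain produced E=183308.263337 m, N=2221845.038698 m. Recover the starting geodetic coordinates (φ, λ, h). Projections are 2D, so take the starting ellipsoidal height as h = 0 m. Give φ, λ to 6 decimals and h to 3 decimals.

φ=64.647213°, λ=56.509902°, h=0.000 m

start: E=183308.2633, N=2221845.0387 m
→ lcc⁻¹: φ=64.64721300°, λ=56.50990200°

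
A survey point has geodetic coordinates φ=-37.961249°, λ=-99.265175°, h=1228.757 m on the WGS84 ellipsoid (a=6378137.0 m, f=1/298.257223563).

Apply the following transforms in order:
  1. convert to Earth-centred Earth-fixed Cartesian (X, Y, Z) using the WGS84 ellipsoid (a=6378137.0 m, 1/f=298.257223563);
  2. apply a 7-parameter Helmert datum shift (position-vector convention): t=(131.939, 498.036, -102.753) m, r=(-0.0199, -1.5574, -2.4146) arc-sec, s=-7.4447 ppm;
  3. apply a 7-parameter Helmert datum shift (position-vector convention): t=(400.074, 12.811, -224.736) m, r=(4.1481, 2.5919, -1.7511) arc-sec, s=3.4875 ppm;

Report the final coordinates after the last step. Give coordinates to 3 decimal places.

start: φ=-37.961249°, λ=-99.265175°, h=1228.757 m
→ ECEF (a=6378137.000, f=1/298.257223563): X=-810823.2442, Y=-4970343.5907, Z=-3902809.5165
→ Helmert 7p (PV): X=-810713.9849, Y=-4969799.4369, Z=-3902888.8568
→ Helmert 7p (PV): X=-810407.9733, Y=-4969718.5859, Z=-3903216.9626

X=-810407.973 m, Y=-4969718.586 m, Z=-3903216.963 m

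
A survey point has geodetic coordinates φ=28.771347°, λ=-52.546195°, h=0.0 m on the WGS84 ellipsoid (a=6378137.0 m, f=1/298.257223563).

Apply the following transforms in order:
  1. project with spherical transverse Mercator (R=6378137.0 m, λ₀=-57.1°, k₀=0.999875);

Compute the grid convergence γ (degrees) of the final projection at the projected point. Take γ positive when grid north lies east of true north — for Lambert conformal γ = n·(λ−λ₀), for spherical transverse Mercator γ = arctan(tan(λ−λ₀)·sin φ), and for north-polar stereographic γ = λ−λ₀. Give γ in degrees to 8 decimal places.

2.19536824

start: φ=28.771347°, λ=-52.546195°, h=0.000 m
→ into tm (λ₀=-57.1°): φ=28.77134700°, λ−λ₀=4.55380500°
convergence γ = 2.19536824°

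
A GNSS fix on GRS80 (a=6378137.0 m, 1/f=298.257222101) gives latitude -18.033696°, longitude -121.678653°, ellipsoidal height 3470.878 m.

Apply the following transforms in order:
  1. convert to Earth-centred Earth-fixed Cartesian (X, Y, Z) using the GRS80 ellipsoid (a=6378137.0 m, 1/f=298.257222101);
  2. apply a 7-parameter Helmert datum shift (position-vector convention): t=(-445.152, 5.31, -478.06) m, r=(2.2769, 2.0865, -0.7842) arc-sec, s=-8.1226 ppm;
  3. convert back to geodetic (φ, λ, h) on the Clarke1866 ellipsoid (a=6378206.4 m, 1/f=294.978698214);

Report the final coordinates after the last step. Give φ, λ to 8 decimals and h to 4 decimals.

φ=-18.03865741°, λ=-121.68273974°, h=3738.4693 m

start: φ=-18.033696°, λ=-121.678653°, h=3470.878 m
→ ECEF (a=6378137.000, f=1/298.257222101): X=-3187717.6520, Y=-5165658.5850, Z=-1963005.5947
→ Helmert 7p (PV): X=-3188176.4075, Y=-5165577.5282, Z=-1963492.4863
→ geod (Bowring, a=6378206.400): φ=-18.03865741°, λ=-121.68273974°, h=3738.4693 m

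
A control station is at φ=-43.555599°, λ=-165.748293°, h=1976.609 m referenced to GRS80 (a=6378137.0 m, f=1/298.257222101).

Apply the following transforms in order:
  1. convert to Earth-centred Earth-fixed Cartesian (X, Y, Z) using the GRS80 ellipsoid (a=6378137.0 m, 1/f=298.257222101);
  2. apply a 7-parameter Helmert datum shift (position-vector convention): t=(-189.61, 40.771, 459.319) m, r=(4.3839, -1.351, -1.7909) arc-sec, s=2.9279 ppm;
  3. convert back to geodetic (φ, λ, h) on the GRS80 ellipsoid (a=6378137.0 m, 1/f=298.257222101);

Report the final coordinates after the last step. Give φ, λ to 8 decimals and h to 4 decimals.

φ=-43.55218978°, λ=-165.75088426°, h=1804.9327 m

start: φ=-43.555599°, λ=-165.748293°, h=1976.609 m
→ ECEF (a=6378137.000, f=1/298.257222101): X=-4488542.7127, Y=-1140086.9813, Z=-4373802.4947
→ Helmert 7p (PV): X=-4488726.7158, Y=-1139917.6164, Z=-4373409.6122
→ geod (Bowring, a=6378137.000): φ=-43.55218978°, λ=-165.75088426°, h=1804.9327 m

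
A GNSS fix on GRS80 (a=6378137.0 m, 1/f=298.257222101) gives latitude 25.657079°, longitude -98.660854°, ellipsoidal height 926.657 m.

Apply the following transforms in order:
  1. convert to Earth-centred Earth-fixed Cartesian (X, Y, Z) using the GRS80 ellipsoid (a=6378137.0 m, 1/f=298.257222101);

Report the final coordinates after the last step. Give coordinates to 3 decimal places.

X=-866424.762 m, Y=-5688099.972 m, Z=2745267.787 m

start: φ=25.657079°, λ=-98.660854°, h=926.657 m
→ ECEF (a=6378137.000, f=1/298.257222101): X=-866424.7617, Y=-5688099.9718, Z=2745267.7872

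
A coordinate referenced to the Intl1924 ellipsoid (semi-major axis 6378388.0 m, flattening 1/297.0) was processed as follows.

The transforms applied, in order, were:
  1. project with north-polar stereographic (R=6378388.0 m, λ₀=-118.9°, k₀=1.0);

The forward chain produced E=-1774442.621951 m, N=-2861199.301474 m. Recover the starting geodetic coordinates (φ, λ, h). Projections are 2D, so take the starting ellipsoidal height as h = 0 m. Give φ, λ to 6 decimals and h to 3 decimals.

φ=60.431241°, λ=-150.706131°, h=0.000 m

start: E=-1774442.6220, N=-2861199.3015 m
→ stereo⁻¹: φ=60.43124100°, λ=-150.70613100°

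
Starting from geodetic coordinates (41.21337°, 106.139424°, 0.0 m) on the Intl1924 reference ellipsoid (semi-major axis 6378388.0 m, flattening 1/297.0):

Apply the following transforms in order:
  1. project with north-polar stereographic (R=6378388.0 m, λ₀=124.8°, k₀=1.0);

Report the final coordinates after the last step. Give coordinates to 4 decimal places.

E=-1850954.7225 m, N=-5480825.4143 m

start: φ=41.213370°, λ=106.139424°, h=0.000 m
→ stereo (R=6378388.0, λ₀=124.8°): E=-1850954.7225, N=-5480825.4143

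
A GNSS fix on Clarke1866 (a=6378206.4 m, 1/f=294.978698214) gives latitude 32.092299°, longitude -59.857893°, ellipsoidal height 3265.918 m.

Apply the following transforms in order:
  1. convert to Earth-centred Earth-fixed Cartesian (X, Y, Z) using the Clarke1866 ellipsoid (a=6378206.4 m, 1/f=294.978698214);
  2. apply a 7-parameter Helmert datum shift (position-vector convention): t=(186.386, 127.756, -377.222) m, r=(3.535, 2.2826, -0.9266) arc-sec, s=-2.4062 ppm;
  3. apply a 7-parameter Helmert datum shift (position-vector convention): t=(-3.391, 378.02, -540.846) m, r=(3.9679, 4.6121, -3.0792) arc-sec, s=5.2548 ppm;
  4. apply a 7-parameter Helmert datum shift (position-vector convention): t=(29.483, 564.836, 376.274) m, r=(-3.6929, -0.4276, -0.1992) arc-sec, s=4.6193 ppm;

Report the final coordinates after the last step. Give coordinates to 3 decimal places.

X=2717613.407 m, Y=-4678861.934 m, Z=3369973.634 m

start: φ=32.092299°, λ=-59.857893°, h=3265.918 m
→ ECEF (a=6378206.400, f=1/294.978698214): X=2717370.3636, Y=-4679779.9263, Z=3370661.9131
→ Helmert 7p (PV): X=2717566.4891, Y=-4679710.8838, Z=3370166.3067
→ Helmert 7p (PV): X=2717582.8751, Y=-4679462.8558, Z=3369492.3812
→ Helmert 7p (PV): X=2717613.4070, Y=-4678861.9335, Z=3369973.6336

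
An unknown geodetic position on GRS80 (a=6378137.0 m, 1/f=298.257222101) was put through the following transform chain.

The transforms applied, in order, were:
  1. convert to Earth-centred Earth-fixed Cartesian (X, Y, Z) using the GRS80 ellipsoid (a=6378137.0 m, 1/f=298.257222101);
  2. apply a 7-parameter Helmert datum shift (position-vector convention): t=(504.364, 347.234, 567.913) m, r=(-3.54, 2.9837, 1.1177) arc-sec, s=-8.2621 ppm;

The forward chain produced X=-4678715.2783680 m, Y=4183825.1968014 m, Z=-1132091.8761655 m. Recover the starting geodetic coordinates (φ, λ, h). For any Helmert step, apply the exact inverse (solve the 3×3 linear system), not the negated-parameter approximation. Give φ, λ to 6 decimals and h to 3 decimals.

φ=-10.296678°, λ=138.201004°, h=641.892 m

start: X=-4678715.2784, Y=4183825.1968, Z=-1132091.8762 m
→ Helmert⁻¹: X=-4679219.2487, Y=4183557.3222, Z=-1132665.0342
→ geod (Bowring, a=6378137.000): φ=-10.29667800°, λ=138.20100400°, h=641.8920 m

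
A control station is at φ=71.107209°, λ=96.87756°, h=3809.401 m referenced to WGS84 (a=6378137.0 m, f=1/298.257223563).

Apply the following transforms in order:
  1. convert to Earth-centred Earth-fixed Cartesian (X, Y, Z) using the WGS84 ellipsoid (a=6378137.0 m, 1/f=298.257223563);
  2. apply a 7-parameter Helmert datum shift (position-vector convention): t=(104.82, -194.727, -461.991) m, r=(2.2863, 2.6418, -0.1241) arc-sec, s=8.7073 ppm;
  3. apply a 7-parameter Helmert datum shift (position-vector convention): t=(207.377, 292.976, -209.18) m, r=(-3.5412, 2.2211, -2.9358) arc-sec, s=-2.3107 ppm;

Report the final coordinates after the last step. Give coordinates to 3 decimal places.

X=-247716.334 m, Y=2057917.137 m, Z=6015130.400 m

start: φ=71.107209°, λ=96.877560°, h=3809.401 m
→ ECEF (a=6378137.000, f=1/298.257223563): X=-248199.2902, Y=2057765.4529, Z=6015769.7547
→ Helmert 7p (PV): X=-248018.3438, Y=2057522.1116, Z=6015386.1328
→ Helmert 7p (PV): X=-247716.3340, Y=2057917.1366, Z=6015130.3998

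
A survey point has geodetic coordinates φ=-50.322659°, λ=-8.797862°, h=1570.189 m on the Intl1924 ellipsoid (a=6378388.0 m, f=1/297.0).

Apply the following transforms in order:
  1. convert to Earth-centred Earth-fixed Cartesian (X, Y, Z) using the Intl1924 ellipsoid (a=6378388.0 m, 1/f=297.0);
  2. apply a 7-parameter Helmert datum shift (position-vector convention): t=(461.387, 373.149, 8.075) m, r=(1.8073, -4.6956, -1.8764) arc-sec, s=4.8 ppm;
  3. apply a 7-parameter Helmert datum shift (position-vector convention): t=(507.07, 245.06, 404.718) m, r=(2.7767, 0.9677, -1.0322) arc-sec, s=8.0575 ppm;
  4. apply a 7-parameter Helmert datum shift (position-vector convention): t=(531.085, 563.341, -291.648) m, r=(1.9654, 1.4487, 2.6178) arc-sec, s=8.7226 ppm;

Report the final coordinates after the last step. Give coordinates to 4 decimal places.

X=4035120.4190 m, Y=-622944.1022 m, Z=-4887043.4704 m

start: φ=-50.322659°, λ=-8.797862°, h=1570.189 m
→ ECEF (a=6378388.000, f=1/297.0): X=4033480.7015, Y=-624261.6868, Z=-4887083.9043
→ Helmert 7p (PV): X=4034067.0248, Y=-623885.4062, Z=-4887012.9348
→ Helmert 7p (PV): X=4034580.5494, Y=-623599.7722, Z=-4886674.9188
→ Helmert 7p (PV): X=4035120.4190, Y=-622944.1022, Z=-4887043.4704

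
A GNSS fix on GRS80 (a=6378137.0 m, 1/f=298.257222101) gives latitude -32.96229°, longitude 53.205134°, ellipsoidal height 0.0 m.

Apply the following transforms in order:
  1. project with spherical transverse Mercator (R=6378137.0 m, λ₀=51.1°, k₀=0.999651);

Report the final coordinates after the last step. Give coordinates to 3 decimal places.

start: φ=-32.962290°, λ=53.205134°, h=0.000 m
→ tm (R=6378137.0, λ₀=51.1°): E=196569.4875, N=-3670030.0381

E=196569.488 m, N=-3670030.038 m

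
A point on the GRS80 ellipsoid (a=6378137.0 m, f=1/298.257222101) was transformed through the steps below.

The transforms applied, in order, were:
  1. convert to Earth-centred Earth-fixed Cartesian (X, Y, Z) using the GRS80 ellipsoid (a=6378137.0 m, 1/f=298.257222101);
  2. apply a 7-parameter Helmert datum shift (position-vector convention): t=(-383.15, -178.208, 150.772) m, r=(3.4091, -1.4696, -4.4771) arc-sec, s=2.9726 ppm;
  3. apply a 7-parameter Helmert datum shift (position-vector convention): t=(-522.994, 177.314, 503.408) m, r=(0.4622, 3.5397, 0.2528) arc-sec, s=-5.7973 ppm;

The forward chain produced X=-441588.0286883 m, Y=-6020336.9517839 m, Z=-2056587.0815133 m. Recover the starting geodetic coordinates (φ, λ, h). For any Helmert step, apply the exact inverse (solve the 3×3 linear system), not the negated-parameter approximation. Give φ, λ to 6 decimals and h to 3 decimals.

start: X=-441588.0287, Y=-6020336.9518, Z=-2056587.0815 m
→ Helmert⁻¹: X=-441039.6688, Y=-6020553.2377, Z=-2057096.4929
→ Helmert⁻¹: X=-440539.1893, Y=-6020400.6957, Z=-2057138.5069
→ geod (Bowring, a=6378137.000): φ=-18.93605100°, λ=-94.18512500°, h=1489.3040 m

φ=-18.936051°, λ=-94.185125°, h=1489.304 m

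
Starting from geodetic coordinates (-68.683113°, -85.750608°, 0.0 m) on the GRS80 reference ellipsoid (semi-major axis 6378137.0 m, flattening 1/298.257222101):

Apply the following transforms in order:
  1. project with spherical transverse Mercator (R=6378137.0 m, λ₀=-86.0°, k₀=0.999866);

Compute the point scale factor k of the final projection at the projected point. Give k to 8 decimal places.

0.99986725

start: φ=-68.683113°, λ=-85.750608°, h=0.000 m
→ into tm (λ₀=-86.0°): φ=-68.68311300°, λ−λ₀=0.24939200°
scale k = 0.99986725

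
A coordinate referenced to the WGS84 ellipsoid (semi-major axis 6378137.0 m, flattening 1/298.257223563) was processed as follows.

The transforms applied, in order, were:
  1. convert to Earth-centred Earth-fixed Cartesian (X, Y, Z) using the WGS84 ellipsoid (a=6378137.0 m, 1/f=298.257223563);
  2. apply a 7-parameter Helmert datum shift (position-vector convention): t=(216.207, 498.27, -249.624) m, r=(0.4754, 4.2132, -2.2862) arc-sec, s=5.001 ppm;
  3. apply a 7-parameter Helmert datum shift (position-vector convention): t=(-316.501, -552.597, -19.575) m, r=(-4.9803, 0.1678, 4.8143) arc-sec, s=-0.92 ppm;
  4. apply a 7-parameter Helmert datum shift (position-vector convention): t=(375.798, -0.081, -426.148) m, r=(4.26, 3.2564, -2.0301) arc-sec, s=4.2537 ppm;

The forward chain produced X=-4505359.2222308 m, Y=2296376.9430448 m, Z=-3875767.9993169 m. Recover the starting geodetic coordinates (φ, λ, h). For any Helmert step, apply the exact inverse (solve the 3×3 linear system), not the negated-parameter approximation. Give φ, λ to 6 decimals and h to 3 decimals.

start: X=-4505359.2222, Y=2296376.9430, Z=-3875767.9993 m
→ Helmert⁻¹: X=-4505677.2709, Y=2296242.8704, Z=-3875443.9246
→ Helmert⁻¹: X=-4505308.1494, Y=2296996.3077, Z=-3875376.1187
→ Helmert⁻¹: X=-4505448.1219, Y=2296427.6839, Z=-3875204.4372
→ geod (Bowring, a=6378137.000): φ=-37.64939600°, λ=152.99205300°, h=816.4970 m

φ=-37.649396°, λ=152.992053°, h=816.497 m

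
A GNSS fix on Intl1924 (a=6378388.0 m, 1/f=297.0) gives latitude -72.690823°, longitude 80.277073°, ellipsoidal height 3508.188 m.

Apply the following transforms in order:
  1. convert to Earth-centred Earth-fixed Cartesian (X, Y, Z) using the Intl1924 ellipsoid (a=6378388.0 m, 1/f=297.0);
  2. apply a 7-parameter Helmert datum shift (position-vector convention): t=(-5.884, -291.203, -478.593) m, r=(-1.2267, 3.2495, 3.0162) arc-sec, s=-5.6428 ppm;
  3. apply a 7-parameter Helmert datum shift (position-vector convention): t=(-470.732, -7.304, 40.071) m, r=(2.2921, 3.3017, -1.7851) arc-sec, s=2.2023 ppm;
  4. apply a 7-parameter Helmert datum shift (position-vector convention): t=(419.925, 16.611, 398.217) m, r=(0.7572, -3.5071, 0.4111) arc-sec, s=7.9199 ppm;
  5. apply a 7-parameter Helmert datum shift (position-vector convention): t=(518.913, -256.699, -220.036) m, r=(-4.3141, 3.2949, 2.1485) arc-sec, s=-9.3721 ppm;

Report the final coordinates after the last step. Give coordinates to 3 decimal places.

start: φ=-72.690823°, λ=80.277073°, h=3508.188 m
→ ECEF (a=6378388.000, f=1/297.0): X=321661.5901, Y=1877274.4267, Z=-6070559.5127
→ Helmert 7p (PV): X=321530.8047, Y=1876941.2315, Z=-6071020.0827
→ Helmert 7p (PV): X=320979.8451, Y=1877002.7423, Z=-6070977.6713
→ Helmert 7p (PV): X=321501.7963, Y=1877057.1455, Z=-6070615.1876
→ Helmert 7p (PV): X=321901.1726, Y=1876659.2355, Z=-6070822.7238

X=321901.173 m, Y=1876659.235 m, Z=-6070822.724 m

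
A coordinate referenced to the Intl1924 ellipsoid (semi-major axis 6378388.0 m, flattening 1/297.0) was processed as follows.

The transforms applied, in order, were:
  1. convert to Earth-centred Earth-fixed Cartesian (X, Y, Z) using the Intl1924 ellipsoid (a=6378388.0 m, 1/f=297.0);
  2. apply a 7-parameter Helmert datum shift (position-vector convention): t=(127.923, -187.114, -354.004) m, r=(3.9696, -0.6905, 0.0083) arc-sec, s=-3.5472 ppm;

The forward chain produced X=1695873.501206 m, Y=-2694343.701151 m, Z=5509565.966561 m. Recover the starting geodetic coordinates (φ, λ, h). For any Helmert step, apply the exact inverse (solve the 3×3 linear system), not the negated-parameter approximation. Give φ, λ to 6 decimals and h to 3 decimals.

φ=60.150413°, λ=-57.811732°, h=1187.294 m

start: X=1695873.5012, Y=-2694343.7012, Z=5509565.9666 m
→ Helmert⁻¹: X=1695769.9304, Y=-2694060.1716, Z=5509985.6862
→ geod (Bowring, a=6378388.000): φ=60.15041300°, λ=-57.81173200°, h=1187.2940 m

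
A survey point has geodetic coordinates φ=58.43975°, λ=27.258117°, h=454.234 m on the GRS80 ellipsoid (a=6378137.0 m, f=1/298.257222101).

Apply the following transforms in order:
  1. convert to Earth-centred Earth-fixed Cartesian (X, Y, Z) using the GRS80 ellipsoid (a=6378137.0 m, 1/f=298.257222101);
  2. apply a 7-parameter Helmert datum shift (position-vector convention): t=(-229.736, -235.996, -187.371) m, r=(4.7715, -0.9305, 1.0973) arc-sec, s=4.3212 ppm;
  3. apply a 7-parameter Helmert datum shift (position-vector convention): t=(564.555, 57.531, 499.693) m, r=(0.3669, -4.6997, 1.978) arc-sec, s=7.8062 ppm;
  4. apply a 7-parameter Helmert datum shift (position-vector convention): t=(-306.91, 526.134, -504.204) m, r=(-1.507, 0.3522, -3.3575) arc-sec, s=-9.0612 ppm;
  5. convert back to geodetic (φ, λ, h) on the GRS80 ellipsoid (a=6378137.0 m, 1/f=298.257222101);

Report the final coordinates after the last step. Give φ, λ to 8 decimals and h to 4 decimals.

start: φ=58.439750°, λ=27.258117°, h=454.234 m
→ ECEF (a=6378137.000, f=1/298.257222101): X=2975025.0423, Y=1532771.8855, Z=5411920.5711
→ Helmert 7p (PV): X=2974775.5935, Y=1532433.1458, Z=5411805.4647
→ Helmert 7p (PV): X=2975225.3668, Y=1532521.5400, Z=5412417.9094
→ Helmert 7p (PV): X=2974925.6850, Y=1533024.9019, Z=5411848.3855
→ geod (Bowring, a=6378137.000): φ=58.43919994°, λ=27.26274671°, h=407.1548 m

φ=58.43919994°, λ=27.26274671°, h=407.1548 m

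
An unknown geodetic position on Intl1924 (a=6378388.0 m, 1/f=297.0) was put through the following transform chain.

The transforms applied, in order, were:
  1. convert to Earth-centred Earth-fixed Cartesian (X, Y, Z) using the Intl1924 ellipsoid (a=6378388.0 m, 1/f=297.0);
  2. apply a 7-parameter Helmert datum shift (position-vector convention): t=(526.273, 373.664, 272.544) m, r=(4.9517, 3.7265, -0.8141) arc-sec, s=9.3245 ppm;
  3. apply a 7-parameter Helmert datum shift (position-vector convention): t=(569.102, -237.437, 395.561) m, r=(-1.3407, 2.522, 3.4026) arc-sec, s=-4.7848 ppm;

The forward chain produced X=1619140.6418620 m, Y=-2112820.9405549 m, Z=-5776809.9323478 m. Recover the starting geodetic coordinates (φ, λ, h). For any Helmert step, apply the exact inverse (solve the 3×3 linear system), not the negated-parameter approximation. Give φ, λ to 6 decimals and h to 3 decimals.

start: X=1619140.6419, Y=-2112820.9406, Z=-5776809.9323 m
→ Helmert⁻¹: X=1618615.0729, Y=-2112582.7616, Z=-5777227.0770
→ Helmert⁻¹: X=1618186.4294, Y=-2113069.0312, Z=-5777365.7867
→ geod (Bowring, a=6378388.000): φ=-65.41209500°, λ=-52.55513900°, h=282.7940 m

φ=-65.412095°, λ=-52.555139°, h=282.794 m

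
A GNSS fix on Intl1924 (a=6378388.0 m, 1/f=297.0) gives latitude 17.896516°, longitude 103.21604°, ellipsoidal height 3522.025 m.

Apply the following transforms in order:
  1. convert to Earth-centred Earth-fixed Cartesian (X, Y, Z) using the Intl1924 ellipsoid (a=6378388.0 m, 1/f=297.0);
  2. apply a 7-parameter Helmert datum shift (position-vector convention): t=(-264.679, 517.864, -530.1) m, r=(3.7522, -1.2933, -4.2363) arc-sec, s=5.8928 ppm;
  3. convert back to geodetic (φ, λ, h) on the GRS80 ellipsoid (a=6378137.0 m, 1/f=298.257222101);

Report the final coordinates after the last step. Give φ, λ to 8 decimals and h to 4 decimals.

φ=17.89085022°, λ=103.21636536°, h=4176.6926 m

start: φ=17.896516°, λ=103.216040°, h=3522.025 m
→ ECEF (a=6378388.000, f=1/297.0): X=-1388895.6401, Y=5914138.9802, Z=1948594.3626
→ Helmert 7p (PV): X=-1389059.2553, Y=5914684.7731, Z=1948174.6225
→ geod (Bowring, a=6378137.000): φ=17.89085022°, λ=103.21636536°, h=4176.6926 m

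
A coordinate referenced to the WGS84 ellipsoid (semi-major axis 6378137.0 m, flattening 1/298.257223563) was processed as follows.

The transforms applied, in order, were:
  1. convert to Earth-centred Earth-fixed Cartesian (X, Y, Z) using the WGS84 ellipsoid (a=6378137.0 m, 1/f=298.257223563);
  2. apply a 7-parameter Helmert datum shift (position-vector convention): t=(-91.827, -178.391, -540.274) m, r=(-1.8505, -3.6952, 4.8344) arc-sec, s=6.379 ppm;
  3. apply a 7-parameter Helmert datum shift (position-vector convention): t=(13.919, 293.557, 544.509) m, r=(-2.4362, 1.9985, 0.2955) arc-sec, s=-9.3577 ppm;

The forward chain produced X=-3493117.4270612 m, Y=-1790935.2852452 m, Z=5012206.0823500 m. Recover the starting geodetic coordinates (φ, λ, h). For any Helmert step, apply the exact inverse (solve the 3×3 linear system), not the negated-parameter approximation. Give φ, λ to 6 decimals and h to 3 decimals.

start: X=-3493117.4271, Y=-1790935.2852, Z=5012206.0824 m
→ Helmert⁻¹: X=-3493215.1582, Y=-1791299.7925, Z=5011653.4686
→ Helmert⁻¹: X=-3493053.2347, Y=-1791073.0733, Z=5012208.2789
→ geod (Bowring, a=6378137.000): φ=52.11917700°, λ=-152.85338700°, h=1585.9060 m

φ=52.119177°, λ=-152.853387°, h=1585.906 m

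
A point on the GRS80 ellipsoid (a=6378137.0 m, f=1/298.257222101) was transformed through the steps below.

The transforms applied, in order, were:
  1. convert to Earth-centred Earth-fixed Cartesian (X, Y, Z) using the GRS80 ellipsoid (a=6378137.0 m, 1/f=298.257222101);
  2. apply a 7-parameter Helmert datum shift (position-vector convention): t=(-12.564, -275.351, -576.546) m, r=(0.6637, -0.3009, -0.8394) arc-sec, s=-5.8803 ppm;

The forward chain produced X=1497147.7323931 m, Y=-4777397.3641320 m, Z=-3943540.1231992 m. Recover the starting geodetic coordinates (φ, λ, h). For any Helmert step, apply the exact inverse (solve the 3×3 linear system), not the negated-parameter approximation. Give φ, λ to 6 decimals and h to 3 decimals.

φ=-38.411329°, λ=-72.598770°, h=2659.059 m

start: X=1497147.7324, Y=-4777397.3641, Z=-3943540.1232 m
→ Helmert⁻¹: X=1497182.7889, Y=-4777156.6987, Z=-3942973.5757
→ geod (Bowring, a=6378137.000): φ=-38.41132900°, λ=-72.59877000°, h=2659.0590 m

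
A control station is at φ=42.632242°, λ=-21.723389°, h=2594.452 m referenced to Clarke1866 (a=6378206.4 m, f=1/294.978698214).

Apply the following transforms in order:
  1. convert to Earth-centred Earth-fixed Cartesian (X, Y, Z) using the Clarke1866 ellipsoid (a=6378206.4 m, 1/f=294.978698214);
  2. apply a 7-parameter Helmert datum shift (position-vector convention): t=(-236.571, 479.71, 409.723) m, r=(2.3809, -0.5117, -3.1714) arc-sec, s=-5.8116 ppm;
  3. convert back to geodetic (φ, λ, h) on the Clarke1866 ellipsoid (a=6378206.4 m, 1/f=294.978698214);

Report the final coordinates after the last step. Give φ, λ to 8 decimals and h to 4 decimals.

φ=42.63726436°, λ=-21.72051598°, h=2542.5976 m

start: φ=42.632242°, λ=-21.723389°, h=2594.452 m
→ ECEF (a=6378206.400, f=1/294.978698214): X=4367848.1200, Y=-1740243.5963, Z=4299089.9059
→ Helmert 7p (PV): X=4367548.7430, Y=-1739870.5534, Z=4299465.3926
→ geod (Bowring, a=6378206.400): φ=42.63726436°, λ=-21.72051598°, h=2542.5976 m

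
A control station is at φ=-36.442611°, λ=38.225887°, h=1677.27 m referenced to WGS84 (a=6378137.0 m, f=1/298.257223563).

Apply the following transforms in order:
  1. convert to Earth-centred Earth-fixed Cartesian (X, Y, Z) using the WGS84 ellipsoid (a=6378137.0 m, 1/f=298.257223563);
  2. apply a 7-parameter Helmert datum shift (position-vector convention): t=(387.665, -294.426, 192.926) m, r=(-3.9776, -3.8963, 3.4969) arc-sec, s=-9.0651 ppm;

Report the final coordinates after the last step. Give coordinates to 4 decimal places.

X=4036921.7235 m, Y=3179080.9639 m, Z=-3768567.7256 m

start: φ=-36.442611°, λ=38.225887°, h=1677.270 m
→ ECEF (a=6378137.000, f=1/298.257223563): X=4036553.3604, Y=3179408.4556, Z=-3768809.7542
→ Helmert 7p (PV): X=4036921.7235, Y=3179080.9639, Z=-3768567.7256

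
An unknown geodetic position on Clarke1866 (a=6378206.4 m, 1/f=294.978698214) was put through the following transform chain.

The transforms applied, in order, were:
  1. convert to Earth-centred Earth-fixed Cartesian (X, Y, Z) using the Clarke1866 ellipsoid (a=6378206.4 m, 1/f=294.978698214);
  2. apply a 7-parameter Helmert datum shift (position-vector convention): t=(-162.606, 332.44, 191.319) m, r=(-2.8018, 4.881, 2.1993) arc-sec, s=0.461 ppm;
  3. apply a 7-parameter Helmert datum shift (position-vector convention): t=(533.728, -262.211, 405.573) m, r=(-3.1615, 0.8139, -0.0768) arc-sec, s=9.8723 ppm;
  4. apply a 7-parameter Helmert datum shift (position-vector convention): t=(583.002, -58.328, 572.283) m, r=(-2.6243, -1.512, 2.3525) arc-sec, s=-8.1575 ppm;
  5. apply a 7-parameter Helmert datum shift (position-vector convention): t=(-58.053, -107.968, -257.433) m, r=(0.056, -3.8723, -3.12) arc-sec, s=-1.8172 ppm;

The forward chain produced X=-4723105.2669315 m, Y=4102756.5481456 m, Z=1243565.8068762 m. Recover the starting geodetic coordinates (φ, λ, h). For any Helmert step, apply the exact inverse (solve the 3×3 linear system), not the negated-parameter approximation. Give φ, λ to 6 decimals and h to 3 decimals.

start: X=-4723105.2669, Y=4102756.5481, Z=1243565.8069 m
→ Helmert⁻¹: X=-4723094.5039, Y=4102800.8672, Z=1243913.0550
→ Helmert⁻¹: X=-4723660.1298, Y=4102930.7188, Z=1243437.7423
→ Helmert⁻¹: X=-4724153.6523, Y=4103131.6104, Z=1243064.1471
→ Helmert⁻¹: X=-4723974.5318, Y=4102830.7666, Z=1242816.1990
→ geod (Bowring, a=6378206.400): φ=11.30903100°, λ=139.02527800°, h=1783.4810 m

φ=11.309031°, λ=139.025278°, h=1783.481 m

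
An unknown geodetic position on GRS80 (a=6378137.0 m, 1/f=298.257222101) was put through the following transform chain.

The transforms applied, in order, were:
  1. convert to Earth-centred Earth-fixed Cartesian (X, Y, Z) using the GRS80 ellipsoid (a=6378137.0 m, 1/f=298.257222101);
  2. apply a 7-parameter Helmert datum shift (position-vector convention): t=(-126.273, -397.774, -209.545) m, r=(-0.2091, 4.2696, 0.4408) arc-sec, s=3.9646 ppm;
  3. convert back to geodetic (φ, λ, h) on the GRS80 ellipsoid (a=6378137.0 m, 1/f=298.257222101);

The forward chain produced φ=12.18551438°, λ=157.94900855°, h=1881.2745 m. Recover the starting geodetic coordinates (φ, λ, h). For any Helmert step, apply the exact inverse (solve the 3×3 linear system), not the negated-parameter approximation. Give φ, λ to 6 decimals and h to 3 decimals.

φ=12.186220°, λ=157.945171°, h=1931.637 m

start: φ=12.185514°, λ=157.949009°, h=1881.275 m
→ ECEF (a=6378137.000, f=1/298.257222101): X=-5780951.1869, Y=2341642.7431, Z=1337866.3867
→ Helmert⁻¹: X=-5780824.6853, Y=2342042.2295, Z=1337953.3402
→ geod (Bowring, a=6378137.000): φ=12.18622000°, λ=157.94517100°, h=1931.6370 m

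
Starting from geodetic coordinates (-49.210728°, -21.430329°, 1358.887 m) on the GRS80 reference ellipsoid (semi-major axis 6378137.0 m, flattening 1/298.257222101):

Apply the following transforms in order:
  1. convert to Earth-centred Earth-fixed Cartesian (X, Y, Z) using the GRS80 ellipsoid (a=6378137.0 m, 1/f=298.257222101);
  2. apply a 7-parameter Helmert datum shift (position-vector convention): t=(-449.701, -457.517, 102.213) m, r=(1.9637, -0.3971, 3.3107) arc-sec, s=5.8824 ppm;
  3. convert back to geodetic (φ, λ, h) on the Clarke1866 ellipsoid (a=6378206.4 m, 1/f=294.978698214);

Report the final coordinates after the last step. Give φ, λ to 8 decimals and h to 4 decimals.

φ=-49.21405121°, λ=-21.43687715°, h=1221.5357 m

start: φ=-49.210728°, λ=-21.430329°, h=1358.887 m
→ ECEF (a=6378137.000, f=1/298.257222101): X=3886916.5980, Y=-1525639.9507, Z=-4806930.0533
→ Helmert 7p (PV): X=3886523.5035, Y=-1525998.2903, Z=-4806863.1581
→ geod (Bowring, a=6378206.400): φ=-49.21405121°, λ=-21.43687715°, h=1221.5357 m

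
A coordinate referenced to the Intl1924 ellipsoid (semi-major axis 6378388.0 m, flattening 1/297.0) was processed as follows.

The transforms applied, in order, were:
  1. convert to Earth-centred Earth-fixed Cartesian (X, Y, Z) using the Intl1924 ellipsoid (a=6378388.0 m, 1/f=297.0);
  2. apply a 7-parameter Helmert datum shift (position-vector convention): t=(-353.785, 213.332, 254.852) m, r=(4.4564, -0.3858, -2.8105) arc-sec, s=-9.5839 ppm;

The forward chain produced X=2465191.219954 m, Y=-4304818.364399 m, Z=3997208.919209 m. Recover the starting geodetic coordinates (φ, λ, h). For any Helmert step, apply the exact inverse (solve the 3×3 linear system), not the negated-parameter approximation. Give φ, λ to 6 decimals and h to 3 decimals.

φ=39.047077°, λ=-60.198347°, h=1012.075 m

start: X=2465191.2200, Y=-4304818.3644, Z=3997208.9192 m
→ Helmert⁻¹: X=2465634.7689, Y=-4304953.0019, Z=3997080.7718
→ geod (Bowring, a=6378388.000): φ=39.04707700°, λ=-60.19834700°, h=1012.0750 m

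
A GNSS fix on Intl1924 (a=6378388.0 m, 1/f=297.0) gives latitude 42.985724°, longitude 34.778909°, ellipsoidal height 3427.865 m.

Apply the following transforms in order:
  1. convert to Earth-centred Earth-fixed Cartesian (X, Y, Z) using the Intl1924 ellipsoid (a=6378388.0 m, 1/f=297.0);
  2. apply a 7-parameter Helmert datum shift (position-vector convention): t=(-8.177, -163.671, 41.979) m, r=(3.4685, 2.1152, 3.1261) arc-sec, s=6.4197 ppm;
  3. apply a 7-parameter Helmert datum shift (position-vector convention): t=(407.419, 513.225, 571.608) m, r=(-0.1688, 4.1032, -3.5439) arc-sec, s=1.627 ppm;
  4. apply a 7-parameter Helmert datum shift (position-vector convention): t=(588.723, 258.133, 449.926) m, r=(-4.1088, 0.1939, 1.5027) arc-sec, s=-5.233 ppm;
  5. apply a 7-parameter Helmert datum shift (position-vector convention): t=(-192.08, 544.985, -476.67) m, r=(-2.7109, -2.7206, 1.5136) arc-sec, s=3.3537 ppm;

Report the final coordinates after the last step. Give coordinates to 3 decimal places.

start: φ=42.985724°, λ=34.778909°, h=3427.865 m
→ ECEF (a=6378388.000, f=1/297.0): X=3840476.2650, Y=2667104.4747, Z=4328754.4730
→ Helmert 7p (PV): X=3840496.7112, Y=2666943.3397, Z=4328829.7075
→ Helmert 7p (PV): X=3841042.3133, Y=2667398.4615, Z=4329329.7773
→ Helmert 7p (PV): X=3841595.5733, Y=2667756.8589, Z=4329700.3028
→ Helmert 7p (PV): X=3841339.6921, Y=2668395.8856, Z=4329253.7616

X=3841339.692 m, Y=2668395.886 m, Z=4329253.762 m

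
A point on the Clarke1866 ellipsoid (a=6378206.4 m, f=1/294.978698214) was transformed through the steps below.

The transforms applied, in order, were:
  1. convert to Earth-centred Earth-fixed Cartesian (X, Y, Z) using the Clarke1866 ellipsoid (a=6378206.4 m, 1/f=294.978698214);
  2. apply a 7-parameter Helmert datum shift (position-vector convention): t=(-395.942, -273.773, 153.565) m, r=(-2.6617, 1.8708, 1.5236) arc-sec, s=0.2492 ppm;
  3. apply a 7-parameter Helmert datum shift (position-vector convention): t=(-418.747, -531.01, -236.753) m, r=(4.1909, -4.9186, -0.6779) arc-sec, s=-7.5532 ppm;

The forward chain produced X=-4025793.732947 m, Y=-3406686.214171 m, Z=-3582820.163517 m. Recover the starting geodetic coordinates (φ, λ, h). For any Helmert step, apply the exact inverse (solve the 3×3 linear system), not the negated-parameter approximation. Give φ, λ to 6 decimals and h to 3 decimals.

φ=-34.376164°, λ=-139.762950°, h=3369.235 m

start: X=-4025793.7329, Y=-3406686.2142, Z=-3582820.1635 m
→ Helmert⁻¹: X=-4025479.6229, Y=-3406266.9500, Z=-3582445.2702
→ Helmert⁻¹: X=-4025075.3416, Y=-3405916.3646, Z=-3582678.4003
→ geod (Bowring, a=6378206.400): φ=-34.37616400°, λ=-139.76295000°, h=3369.2350 m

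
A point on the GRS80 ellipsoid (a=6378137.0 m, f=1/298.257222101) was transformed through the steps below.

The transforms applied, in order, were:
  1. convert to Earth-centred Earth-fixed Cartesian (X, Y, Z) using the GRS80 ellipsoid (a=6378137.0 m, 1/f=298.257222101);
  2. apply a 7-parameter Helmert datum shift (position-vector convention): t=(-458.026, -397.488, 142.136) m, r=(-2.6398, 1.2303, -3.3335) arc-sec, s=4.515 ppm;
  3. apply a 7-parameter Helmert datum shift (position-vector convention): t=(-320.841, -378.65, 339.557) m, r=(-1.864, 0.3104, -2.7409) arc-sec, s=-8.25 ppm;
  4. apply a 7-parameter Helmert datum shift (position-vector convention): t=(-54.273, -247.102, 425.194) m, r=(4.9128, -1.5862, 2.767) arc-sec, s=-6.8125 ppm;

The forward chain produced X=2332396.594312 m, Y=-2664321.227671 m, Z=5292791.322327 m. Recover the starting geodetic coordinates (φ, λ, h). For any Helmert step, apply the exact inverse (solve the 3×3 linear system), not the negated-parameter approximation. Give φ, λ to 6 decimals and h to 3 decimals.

φ=56.391284°, λ=-48.778396°, h=3918.654 m

start: X=2332396.5943, Y=-2664321.2277, Z=5292791.3223 m
→ Helmert⁻¹: X=2332471.7198, Y=-2663997.5093, Z=5292447.6967
→ Helmert⁻¹: X=2332839.2379, Y=-2663657.6596, Z=5292131.2393
→ Helmert⁻¹: X=2333298.2064, Y=-2663278.1649, Z=5291945.0425
→ geod (Bowring, a=6378137.000): φ=56.39128400°, λ=-48.77839600°, h=3918.6540 m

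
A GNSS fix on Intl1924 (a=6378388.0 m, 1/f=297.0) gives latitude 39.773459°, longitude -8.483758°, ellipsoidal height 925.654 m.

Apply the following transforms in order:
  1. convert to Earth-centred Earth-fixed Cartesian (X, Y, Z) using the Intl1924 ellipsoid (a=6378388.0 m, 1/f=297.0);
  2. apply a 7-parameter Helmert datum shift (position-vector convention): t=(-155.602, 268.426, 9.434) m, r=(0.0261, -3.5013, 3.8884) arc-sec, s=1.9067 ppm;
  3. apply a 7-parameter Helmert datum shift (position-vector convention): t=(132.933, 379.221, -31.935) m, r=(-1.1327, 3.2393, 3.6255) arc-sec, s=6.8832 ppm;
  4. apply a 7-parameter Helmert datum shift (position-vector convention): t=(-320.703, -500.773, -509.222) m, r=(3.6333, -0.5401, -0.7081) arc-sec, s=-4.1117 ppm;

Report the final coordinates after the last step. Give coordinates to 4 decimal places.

start: φ=39.773459°, λ=-8.483758°, h=925.654 m
→ ECEF (a=6378388.000, f=1/297.0): X=4856046.8099, Y=-724333.7967, Z=4059344.9098
→ Helmert 7p (PV): X=4855845.2151, Y=-723975.7216, Z=4059444.4226
→ Helmert 7p (PV): X=4856088.0495, Y=-723493.8399, Z=4059368.1458
→ Helmert 7p (PV): X=4855734.2667, Y=-724079.8132, Z=4058842.2043

X=4855734.2667 m, Y=-724079.8132 m, Z=4058842.2043 m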